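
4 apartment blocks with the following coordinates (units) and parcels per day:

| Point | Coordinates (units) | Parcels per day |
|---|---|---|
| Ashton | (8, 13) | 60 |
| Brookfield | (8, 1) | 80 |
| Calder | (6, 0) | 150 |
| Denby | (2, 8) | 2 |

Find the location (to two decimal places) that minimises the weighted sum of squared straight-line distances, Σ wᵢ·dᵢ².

The minimiser of Σwᵢ‖p−pᵢ‖² is the weighted centroid p* = (Σwᵢpᵢ)/(Σwᵢ).
Σwᵢ = 292.
Σwᵢxᵢ = 60·8 + 80·8 + 150·6 + 2·2 = 2024.
Σwᵢyᵢ = 60·13 + 80·1 + 150·0 + 2·8 = 876.
x* = 2024/292 = 6.93, y* = 876/292 = 3.00.

(6.93, 3.00)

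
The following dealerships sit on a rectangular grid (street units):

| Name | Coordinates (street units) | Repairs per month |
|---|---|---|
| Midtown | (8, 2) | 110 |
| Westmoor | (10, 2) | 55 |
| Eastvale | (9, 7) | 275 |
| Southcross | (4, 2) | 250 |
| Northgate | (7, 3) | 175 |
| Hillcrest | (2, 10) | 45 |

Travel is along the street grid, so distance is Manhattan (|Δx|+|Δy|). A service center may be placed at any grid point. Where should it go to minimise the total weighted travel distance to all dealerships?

(7, 3)

Manhattan distance separates: Σwᵢ(|x−xᵢ|+|y−yᵢ|) = Σwᵢ|x−xᵢ| + Σwᵢ|y−yᵢ|, so x and y are optimised independently as 1-D weighted medians.
Total weight W = 910; half = 455.
x-coordinate, sorted with cumulative weight:
  x=2 (Hillcrest, w=45) cum 45
  x=4 (Southcross, w=250) cum 295
  x=7 (Northgate, w=175) cum 470  ← median
  x=8 (Midtown, w=110) cum 580
  x=9 (Eastvale, w=275) cum 855
  x=10 (Westmoor, w=55) cum 910
⇒ x* = 7
y-coordinate, sorted with cumulative weight:
  y=2 (Midtown, w=110) cum 110
  y=2 (Westmoor, w=55) cum 165
  y=2 (Southcross, w=250) cum 415
  y=3 (Northgate, w=175) cum 590  ← median
  y=7 (Eastvale, w=275) cum 865
  y=10 (Hillcrest, w=45) cum 910
⇒ y* = 3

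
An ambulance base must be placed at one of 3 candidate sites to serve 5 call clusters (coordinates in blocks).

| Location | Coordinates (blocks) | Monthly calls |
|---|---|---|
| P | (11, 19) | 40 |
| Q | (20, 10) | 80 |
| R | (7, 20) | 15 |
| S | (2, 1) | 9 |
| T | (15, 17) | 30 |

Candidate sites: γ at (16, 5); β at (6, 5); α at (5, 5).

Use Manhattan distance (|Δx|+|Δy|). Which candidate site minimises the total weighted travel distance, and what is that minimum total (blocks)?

γ, total 2392 blocks

Total weighted distance at each candidate:
  γ (16, 5): total = 2392
  β (6, 5): total = 3222
  α (5, 5): total = 3378
Minimum is at γ with total 2392 blocks.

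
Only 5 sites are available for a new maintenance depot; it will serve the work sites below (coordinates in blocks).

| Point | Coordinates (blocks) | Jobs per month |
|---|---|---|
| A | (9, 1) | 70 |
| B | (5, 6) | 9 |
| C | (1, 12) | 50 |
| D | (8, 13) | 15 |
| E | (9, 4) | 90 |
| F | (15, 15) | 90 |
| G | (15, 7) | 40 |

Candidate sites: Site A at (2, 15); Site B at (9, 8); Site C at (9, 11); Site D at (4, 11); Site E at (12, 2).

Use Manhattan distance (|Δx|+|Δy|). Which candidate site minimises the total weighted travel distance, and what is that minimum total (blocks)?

Total weighted distance at each candidate:
  Site A (2, 15): total = 5528
  Site B (9, 8): total = 3044
  Site C (9, 11): total = 3206
  Site D (4, 11): total = 4424
  Site E (12, 2): total = 3864
Minimum is at Site B with total 3044 blocks.

Site B, total 3044 blocks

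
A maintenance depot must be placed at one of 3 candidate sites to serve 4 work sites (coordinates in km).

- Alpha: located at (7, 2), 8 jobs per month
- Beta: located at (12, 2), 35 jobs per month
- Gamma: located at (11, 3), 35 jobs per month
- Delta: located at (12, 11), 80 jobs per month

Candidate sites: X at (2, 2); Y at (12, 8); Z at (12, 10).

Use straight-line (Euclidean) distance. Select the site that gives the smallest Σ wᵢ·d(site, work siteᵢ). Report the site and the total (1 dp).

Total weighted distance at each candidate:
  X (2, 2): total = 1783.2
  Y (12, 8): total = 690.9
  Z (12, 10): total = 683.0
Minimum is at Z with total 683.0 km.

Z, total 683.0 km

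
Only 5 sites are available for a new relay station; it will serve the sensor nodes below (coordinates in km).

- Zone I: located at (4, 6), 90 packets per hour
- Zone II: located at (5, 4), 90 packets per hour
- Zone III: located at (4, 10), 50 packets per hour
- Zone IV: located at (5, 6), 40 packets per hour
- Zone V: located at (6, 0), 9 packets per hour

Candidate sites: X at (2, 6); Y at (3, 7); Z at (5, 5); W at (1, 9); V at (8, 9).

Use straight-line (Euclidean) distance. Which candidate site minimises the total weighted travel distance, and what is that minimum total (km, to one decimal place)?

Z, total 558.1 km

Total weighted distance at each candidate:
  X (2, 6): total = 913.0
  Y (3, 7): total = 767.9
  Z (5, 5): total = 558.1
  W (1, 9): total = 1408.9
  V (8, 9): total = 1433.6
Minimum is at Z with total 558.1 km.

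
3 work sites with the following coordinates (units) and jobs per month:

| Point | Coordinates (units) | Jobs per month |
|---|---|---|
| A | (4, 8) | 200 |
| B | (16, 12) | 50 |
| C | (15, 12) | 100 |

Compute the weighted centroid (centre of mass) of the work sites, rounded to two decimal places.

(8.86, 9.71)

The minimiser of Σwᵢ‖p−pᵢ‖² is the weighted centroid p* = (Σwᵢpᵢ)/(Σwᵢ).
Σwᵢ = 350.
Σwᵢxᵢ = 200·4 + 50·16 + 100·15 = 3100.
Σwᵢyᵢ = 200·8 + 50·12 + 100·12 = 3400.
x* = 3100/350 = 8.86, y* = 3400/350 = 9.71.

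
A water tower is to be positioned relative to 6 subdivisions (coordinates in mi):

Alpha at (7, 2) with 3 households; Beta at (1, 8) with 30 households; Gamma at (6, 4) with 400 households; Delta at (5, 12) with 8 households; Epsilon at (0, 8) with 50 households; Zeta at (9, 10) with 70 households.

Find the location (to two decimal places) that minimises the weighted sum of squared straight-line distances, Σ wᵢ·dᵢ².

The minimiser of Σwᵢ‖p−pᵢ‖² is the weighted centroid p* = (Σwᵢpᵢ)/(Σwᵢ).
Σwᵢ = 561.
Σwᵢxᵢ = 3·7 + 30·1 + 400·6 + 8·5 + 50·0 + 70·9 = 3121.
Σwᵢyᵢ = 3·2 + 30·8 + 400·4 + 8·12 + 50·8 + 70·10 = 3042.
x* = 3121/561 = 5.56, y* = 3042/561 = 5.42.

(5.56, 5.42)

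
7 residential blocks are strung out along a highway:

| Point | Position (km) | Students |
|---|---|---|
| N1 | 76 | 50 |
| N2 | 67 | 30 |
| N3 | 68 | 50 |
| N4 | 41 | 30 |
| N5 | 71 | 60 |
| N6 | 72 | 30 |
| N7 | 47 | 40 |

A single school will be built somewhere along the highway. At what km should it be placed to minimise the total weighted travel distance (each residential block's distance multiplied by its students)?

x = 68

For a sum of weighted absolute distances on a line, the optimum is the weighted median (not the mean). Total weight W = 290; half-weight = 145.
Sort by position and accumulate weight:
  km 41 (N4, w=30) → cum 30
  km 47 (N7, w=40) → cum 70
  km 67 (N2, w=30) → cum 100
  km 68 (N3, w=50) → cum 150  ≥ 145 → median here
  km 71 (N5, w=60) → cum 210
  km 72 (N6, w=30) → cum 240
  km 76 (N1, w=50) → cum 290
Optimal location: km 68.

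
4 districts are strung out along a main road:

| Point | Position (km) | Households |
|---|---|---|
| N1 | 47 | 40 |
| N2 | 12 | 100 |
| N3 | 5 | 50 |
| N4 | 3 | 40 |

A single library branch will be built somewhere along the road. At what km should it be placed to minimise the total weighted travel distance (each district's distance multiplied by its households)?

x = 12

For a sum of weighted absolute distances on a line, the optimum is the weighted median (not the mean). Total weight W = 230; half-weight = 115.
Sort by position and accumulate weight:
  km 3 (N4, w=40) → cum 40
  km 5 (N3, w=50) → cum 90
  km 12 (N2, w=100) → cum 190  ≥ 115 → median here
  km 47 (N1, w=40) → cum 230
Optimal location: km 12.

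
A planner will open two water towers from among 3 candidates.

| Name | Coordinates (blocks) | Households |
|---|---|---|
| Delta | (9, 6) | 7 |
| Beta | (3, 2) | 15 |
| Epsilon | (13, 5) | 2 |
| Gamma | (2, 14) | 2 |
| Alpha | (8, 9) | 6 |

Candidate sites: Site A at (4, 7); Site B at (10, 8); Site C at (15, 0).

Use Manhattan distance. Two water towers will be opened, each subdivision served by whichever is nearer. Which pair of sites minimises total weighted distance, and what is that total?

Evaluate every pair (each demand assigned to the nearer of the two):
  {Site A, Site B}: total = 159
  {Site A, Site C}: total = 200
  {Site B, Site C}: total = 274
Best pair: {Site A, Site B} with total 159.

{Site A, Site B}, total 159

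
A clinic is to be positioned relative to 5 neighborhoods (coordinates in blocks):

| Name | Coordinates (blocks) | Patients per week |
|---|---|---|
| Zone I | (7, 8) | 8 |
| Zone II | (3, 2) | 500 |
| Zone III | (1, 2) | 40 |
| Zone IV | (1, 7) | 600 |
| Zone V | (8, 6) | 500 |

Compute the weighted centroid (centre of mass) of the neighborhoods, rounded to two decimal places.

(3.76, 5.06)

The minimiser of Σwᵢ‖p−pᵢ‖² is the weighted centroid p* = (Σwᵢpᵢ)/(Σwᵢ).
Σwᵢ = 1648.
Σwᵢxᵢ = 8·7 + 500·3 + 40·1 + 600·1 + 500·8 = 6196.
Σwᵢyᵢ = 8·8 + 500·2 + 40·2 + 600·7 + 500·6 = 8344.
x* = 6196/1648 = 3.76, y* = 8344/1648 = 5.06.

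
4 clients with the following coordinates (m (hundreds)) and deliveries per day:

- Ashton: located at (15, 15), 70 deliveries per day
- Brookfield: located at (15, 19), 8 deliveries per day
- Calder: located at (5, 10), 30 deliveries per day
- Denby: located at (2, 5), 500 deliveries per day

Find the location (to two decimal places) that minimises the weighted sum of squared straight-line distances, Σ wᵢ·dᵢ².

(3.82, 6.58)

The minimiser of Σwᵢ‖p−pᵢ‖² is the weighted centroid p* = (Σwᵢpᵢ)/(Σwᵢ).
Σwᵢ = 608.
Σwᵢxᵢ = 70·15 + 8·15 + 30·5 + 500·2 = 2320.
Σwᵢyᵢ = 70·15 + 8·19 + 30·10 + 500·5 = 4002.
x* = 2320/608 = 3.82, y* = 4002/608 = 6.58.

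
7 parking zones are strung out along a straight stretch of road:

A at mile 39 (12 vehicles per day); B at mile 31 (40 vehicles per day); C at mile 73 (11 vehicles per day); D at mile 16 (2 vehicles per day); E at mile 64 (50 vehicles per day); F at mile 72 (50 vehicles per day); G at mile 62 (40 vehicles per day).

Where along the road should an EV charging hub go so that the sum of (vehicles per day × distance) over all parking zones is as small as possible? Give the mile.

For a sum of weighted absolute distances on a line, the optimum is the weighted median (not the mean). Total weight W = 205; half-weight = 102.5.
Sort by position and accumulate weight:
  mile 16 (D, w=2) → cum 2
  mile 31 (B, w=40) → cum 42
  mile 39 (A, w=12) → cum 54
  mile 62 (G, w=40) → cum 94
  mile 64 (E, w=50) → cum 144  ≥ 102.5 → median here
  mile 72 (F, w=50) → cum 194
  mile 73 (C, w=11) → cum 205
Optimal location: mile 64.

x = 64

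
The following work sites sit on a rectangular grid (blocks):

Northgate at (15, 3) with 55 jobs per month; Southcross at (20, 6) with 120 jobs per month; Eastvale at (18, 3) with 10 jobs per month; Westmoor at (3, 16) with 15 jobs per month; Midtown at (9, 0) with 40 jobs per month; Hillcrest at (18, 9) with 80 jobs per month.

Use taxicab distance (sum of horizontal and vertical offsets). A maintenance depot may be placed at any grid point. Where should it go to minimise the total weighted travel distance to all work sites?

Manhattan distance separates: Σwᵢ(|x−xᵢ|+|y−yᵢ|) = Σwᵢ|x−xᵢ| + Σwᵢ|y−yᵢ|, so x and y are optimised independently as 1-D weighted medians.
Total weight W = 320; half = 160.
x-coordinate, sorted with cumulative weight:
  x=3 (Westmoor, w=15) cum 15
  x=9 (Midtown, w=40) cum 55
  x=15 (Northgate, w=55) cum 110
  x=18 (Eastvale, w=10) cum 120
  x=18 (Hillcrest, w=80) cum 200  ← median
  x=20 (Southcross, w=120) cum 320
⇒ x* = 18
y-coordinate, sorted with cumulative weight:
  y=0 (Midtown, w=40) cum 40
  y=3 (Northgate, w=55) cum 95
  y=3 (Eastvale, w=10) cum 105
  y=6 (Southcross, w=120) cum 225  ← median
  y=9 (Hillcrest, w=80) cum 305
  y=16 (Westmoor, w=15) cum 320
⇒ y* = 6

(18, 6)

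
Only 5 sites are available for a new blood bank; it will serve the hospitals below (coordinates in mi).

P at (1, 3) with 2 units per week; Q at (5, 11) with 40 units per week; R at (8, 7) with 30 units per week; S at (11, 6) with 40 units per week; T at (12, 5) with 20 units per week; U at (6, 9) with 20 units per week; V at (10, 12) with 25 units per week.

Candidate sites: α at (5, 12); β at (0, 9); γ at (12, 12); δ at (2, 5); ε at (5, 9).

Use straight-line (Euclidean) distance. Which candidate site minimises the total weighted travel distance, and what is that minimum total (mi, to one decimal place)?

Total weighted distance at each candidate:
  α (5, 12): total = 960.3
  β (0, 9): total = 1565.0
  γ (12, 12): total = 1070.8
  δ (2, 5): total = 1403.6
  ε (5, 9): total = 797.9
Minimum is at ε with total 797.9 mi.

ε, total 797.9 mi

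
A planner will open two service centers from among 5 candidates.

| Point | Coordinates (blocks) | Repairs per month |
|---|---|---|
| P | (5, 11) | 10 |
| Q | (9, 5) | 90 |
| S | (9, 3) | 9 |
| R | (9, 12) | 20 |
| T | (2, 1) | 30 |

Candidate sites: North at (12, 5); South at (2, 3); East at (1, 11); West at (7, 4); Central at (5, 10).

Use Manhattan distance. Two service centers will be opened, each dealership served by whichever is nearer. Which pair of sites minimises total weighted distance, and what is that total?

{South, West}, total 647

Evaluate every pair (each demand assigned to the nearer of the two):
  {South, West}: total = 647
  {West, Central}: total = 667
  {North, South}: total = 685
  {East, West}: total = 757
  {North, Central}: total = 805
  {North, West}: total = 827
  {North, East}: total = 865
  {South, Central}: total = 1063
  {South, East}: total = 1153
  {East, Central}: total = 1369
Best pair: {South, West} with total 647.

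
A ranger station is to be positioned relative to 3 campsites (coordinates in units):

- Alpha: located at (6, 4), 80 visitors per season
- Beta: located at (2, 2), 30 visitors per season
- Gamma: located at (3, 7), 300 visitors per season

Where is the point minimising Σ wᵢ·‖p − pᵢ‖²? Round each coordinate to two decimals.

(3.51, 6.05)

The minimiser of Σwᵢ‖p−pᵢ‖² is the weighted centroid p* = (Σwᵢpᵢ)/(Σwᵢ).
Σwᵢ = 410.
Σwᵢxᵢ = 80·6 + 30·2 + 300·3 = 1440.
Σwᵢyᵢ = 80·4 + 30·2 + 300·7 = 2480.
x* = 1440/410 = 3.51, y* = 2480/410 = 6.05.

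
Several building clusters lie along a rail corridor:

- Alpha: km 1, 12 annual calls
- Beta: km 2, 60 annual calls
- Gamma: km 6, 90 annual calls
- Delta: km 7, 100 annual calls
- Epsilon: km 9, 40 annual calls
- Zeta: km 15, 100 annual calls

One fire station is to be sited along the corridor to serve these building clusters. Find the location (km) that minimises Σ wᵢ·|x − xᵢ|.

For a sum of weighted absolute distances on a line, the optimum is the weighted median (not the mean). Total weight W = 402; half-weight = 201.
Sort by position and accumulate weight:
  km 1 (Alpha, w=12) → cum 12
  km 2 (Beta, w=60) → cum 72
  km 6 (Gamma, w=90) → cum 162
  km 7 (Delta, w=100) → cum 262  ≥ 201 → median here
  km 9 (Epsilon, w=40) → cum 302
  km 15 (Zeta, w=100) → cum 402
Optimal location: km 7.

x = 7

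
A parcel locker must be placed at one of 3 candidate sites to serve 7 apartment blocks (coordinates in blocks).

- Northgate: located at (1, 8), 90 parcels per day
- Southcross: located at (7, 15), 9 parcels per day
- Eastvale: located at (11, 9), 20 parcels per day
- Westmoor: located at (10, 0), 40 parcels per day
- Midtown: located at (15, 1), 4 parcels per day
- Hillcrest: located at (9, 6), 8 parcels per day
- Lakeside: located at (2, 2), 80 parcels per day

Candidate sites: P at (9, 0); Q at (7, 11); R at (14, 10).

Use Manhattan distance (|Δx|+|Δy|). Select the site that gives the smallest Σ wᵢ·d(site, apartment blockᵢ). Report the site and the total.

Total weighted distance at each candidate:
  P (9, 0): total = 2649
  Q (7, 11): total = 2774
  R (14, 10): total = 3810
Minimum is at P with total 2649 blocks.

P, total 2649 blocks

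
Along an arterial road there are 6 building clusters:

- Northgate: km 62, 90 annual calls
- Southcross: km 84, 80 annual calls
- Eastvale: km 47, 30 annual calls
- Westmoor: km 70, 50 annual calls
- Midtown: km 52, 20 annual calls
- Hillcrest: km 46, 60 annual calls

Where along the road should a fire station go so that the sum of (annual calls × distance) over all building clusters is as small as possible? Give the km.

x = 62

For a sum of weighted absolute distances on a line, the optimum is the weighted median (not the mean). Total weight W = 330; half-weight = 165.
Sort by position and accumulate weight:
  km 46 (Hillcrest, w=60) → cum 60
  km 47 (Eastvale, w=30) → cum 90
  km 52 (Midtown, w=20) → cum 110
  km 62 (Northgate, w=90) → cum 200  ≥ 165 → median here
  km 70 (Westmoor, w=50) → cum 250
  km 84 (Southcross, w=80) → cum 330
Optimal location: km 62.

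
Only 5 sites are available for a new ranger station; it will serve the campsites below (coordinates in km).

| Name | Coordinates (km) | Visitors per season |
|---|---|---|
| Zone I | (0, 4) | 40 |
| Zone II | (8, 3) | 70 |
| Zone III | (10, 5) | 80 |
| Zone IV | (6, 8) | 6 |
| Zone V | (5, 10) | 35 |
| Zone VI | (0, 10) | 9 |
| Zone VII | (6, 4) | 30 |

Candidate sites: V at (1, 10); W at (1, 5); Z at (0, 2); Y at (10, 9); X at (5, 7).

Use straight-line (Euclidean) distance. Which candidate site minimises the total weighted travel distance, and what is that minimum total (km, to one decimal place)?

Total weighted distance at each candidate:
  V (1, 10): total = 2175.5
  W (1, 5): total = 1744.1
  Z (0, 2): total = 2122.4
  Y (10, 9): total = 1695.7
  X (5, 7): total = 1274.9
Minimum is at X with total 1274.9 km.

X, total 1274.9 km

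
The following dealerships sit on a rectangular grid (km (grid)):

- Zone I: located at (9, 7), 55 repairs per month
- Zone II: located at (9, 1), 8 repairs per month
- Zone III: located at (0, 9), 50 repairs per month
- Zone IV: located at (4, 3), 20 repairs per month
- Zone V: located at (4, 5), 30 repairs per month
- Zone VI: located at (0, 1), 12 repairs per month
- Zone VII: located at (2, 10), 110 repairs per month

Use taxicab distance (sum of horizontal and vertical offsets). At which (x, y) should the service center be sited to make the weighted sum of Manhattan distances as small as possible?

Manhattan distance separates: Σwᵢ(|x−xᵢ|+|y−yᵢ|) = Σwᵢ|x−xᵢ| + Σwᵢ|y−yᵢ|, so x and y are optimised independently as 1-D weighted medians.
Total weight W = 285; half = 142.5.
x-coordinate, sorted with cumulative weight:
  x=0 (Zone III, w=50) cum 50
  x=0 (Zone VI, w=12) cum 62
  x=2 (Zone VII, w=110) cum 172  ← median
  x=4 (Zone IV, w=20) cum 192
  x=4 (Zone V, w=30) cum 222
  x=9 (Zone I, w=55) cum 277
  x=9 (Zone II, w=8) cum 285
⇒ x* = 2
y-coordinate, sorted with cumulative weight:
  y=1 (Zone II, w=8) cum 8
  y=1 (Zone VI, w=12) cum 20
  y=3 (Zone IV, w=20) cum 40
  y=5 (Zone V, w=30) cum 70
  y=7 (Zone I, w=55) cum 125
  y=9 (Zone III, w=50) cum 175  ← median
  y=10 (Zone VII, w=110) cum 285
⇒ y* = 9

(2, 9)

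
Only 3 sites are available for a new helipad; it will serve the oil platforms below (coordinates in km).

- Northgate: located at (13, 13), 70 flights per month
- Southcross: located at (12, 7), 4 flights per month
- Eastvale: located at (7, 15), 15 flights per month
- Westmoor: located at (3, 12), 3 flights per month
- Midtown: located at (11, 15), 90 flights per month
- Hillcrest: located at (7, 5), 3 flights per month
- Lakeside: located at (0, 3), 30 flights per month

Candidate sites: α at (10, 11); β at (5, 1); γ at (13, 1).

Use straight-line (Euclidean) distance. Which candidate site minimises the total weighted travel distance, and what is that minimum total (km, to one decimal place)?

α, total 1141.9 km

Total weighted distance at each candidate:
  α (10, 11): total = 1141.9
  β (5, 1): total = 2837.9
  γ (13, 1): total = 2826.4
Minimum is at α with total 1141.9 km.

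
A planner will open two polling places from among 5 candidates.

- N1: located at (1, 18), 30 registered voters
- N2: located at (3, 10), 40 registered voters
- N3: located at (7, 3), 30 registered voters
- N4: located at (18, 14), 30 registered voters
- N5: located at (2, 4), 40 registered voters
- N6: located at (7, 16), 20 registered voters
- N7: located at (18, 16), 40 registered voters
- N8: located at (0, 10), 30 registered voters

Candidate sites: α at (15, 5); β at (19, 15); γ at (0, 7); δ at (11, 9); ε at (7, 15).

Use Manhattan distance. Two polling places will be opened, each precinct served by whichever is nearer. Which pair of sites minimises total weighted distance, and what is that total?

Evaluate every pair (each demand assigned to the nearer of the two):
  {β, γ}: total = 1620
  {γ, ε}: total = 1990
  {β, ε}: total = 2150
  {γ, δ}: total = 2330
  {α, γ}: total = 2430
  {β, δ}: total = 2510
  {α, ε}: total = 2710
  {δ, ε}: total = 2710
  {α, β}: total = 3170
  {α, δ}: total = 3290
Best pair: {β, γ} with total 1620.

{β, γ}, total 1620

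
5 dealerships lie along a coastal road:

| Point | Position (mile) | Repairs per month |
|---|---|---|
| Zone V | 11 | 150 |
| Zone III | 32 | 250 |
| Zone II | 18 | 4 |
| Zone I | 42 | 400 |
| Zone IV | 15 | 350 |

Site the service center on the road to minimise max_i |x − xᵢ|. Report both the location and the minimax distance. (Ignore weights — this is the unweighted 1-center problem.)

location 26.5, max distance 15.5

The 1-center on a line is the midpoint of the two extreme points: leftmost at 11, rightmost at 42.
Optimal location = (11 + 42)/2 = 26.5; maximum distance = (42 − 11)/2 = 15.5.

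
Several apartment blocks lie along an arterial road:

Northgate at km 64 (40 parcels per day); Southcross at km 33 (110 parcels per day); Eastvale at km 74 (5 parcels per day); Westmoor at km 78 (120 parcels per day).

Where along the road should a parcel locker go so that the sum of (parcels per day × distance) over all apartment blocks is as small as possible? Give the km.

x = 64

For a sum of weighted absolute distances on a line, the optimum is the weighted median (not the mean). Total weight W = 275; half-weight = 137.5.
Sort by position and accumulate weight:
  km 33 (Southcross, w=110) → cum 110
  km 64 (Northgate, w=40) → cum 150  ≥ 137.5 → median here
  km 74 (Eastvale, w=5) → cum 155
  km 78 (Westmoor, w=120) → cum 275
Optimal location: km 64.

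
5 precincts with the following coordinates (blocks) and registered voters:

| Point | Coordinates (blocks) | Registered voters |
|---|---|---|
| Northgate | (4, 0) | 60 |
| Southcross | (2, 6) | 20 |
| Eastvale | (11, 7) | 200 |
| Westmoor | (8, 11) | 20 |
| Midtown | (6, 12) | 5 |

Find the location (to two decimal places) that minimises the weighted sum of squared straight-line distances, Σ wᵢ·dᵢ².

The minimiser of Σwᵢ‖p−pᵢ‖² is the weighted centroid p* = (Σwᵢpᵢ)/(Σwᵢ).
Σwᵢ = 305.
Σwᵢxᵢ = 60·4 + 20·2 + 200·11 + 20·8 + 5·6 = 2670.
Σwᵢyᵢ = 60·0 + 20·6 + 200·7 + 20·11 + 5·12 = 1800.
x* = 2670/305 = 8.75, y* = 1800/305 = 5.90.

(8.75, 5.90)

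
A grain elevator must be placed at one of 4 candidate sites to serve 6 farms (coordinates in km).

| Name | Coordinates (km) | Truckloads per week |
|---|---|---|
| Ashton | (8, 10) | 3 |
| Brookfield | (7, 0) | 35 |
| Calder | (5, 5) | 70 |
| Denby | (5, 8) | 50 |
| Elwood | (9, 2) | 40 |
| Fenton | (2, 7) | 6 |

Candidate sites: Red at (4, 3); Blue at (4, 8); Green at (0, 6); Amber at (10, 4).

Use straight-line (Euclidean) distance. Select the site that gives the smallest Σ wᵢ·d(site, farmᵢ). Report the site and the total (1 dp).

Total weighted distance at each candidate:
  Red (4, 3): total = 814.9
  Blue (4, 8): total = 909.6
  Green (0, 6): total = 1383.1
  Amber (10, 4): total = 1011.8
Minimum is at Red with total 814.9 km.

Red, total 814.9 km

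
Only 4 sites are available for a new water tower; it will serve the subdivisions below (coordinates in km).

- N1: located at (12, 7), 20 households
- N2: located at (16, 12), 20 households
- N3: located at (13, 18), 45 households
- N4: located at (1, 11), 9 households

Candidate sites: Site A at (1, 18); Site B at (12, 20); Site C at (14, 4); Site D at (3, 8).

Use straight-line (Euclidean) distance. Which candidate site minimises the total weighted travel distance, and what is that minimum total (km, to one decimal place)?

Site B, total 667.4 km

Total weighted distance at each candidate:
  Site A (1, 18): total = 1237.2
  Site B (12, 20): total = 667.4
  Site C (14, 4): total = 1001.5
  Site D (3, 8): total = 1122.0
Minimum is at Site B with total 667.4 km.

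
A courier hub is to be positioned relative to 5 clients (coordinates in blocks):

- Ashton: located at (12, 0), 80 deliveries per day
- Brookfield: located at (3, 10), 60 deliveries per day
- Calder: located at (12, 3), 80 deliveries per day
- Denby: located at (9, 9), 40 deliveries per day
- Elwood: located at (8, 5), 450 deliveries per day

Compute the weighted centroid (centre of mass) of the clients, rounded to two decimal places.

The minimiser of Σwᵢ‖p−pᵢ‖² is the weighted centroid p* = (Σwᵢpᵢ)/(Σwᵢ).
Σwᵢ = 710.
Σwᵢxᵢ = 80·12 + 60·3 + 80·12 + 40·9 + 450·8 = 6060.
Σwᵢyᵢ = 80·0 + 60·10 + 80·3 + 40·9 + 450·5 = 3450.
x* = 6060/710 = 8.54, y* = 3450/710 = 4.86.

(8.54, 4.86)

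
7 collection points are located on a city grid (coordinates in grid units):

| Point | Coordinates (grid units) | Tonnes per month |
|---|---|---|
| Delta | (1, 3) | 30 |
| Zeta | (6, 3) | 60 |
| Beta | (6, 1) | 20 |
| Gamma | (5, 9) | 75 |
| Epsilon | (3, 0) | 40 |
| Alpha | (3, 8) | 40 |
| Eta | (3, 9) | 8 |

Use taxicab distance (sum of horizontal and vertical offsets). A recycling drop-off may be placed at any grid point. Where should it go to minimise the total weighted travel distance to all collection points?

(5, 3)

Manhattan distance separates: Σwᵢ(|x−xᵢ|+|y−yᵢ|) = Σwᵢ|x−xᵢ| + Σwᵢ|y−yᵢ|, so x and y are optimised independently as 1-D weighted medians.
Total weight W = 273; half = 136.5.
x-coordinate, sorted with cumulative weight:
  x=1 (Delta, w=30) cum 30
  x=3 (Epsilon, w=40) cum 70
  x=3 (Alpha, w=40) cum 110
  x=3 (Eta, w=8) cum 118
  x=5 (Gamma, w=75) cum 193  ← median
  x=6 (Zeta, w=60) cum 253
  x=6 (Beta, w=20) cum 273
⇒ x* = 5
y-coordinate, sorted with cumulative weight:
  y=0 (Epsilon, w=40) cum 40
  y=1 (Beta, w=20) cum 60
  y=3 (Delta, w=30) cum 90
  y=3 (Zeta, w=60) cum 150  ← median
  y=8 (Alpha, w=40) cum 190
  y=9 (Gamma, w=75) cum 265
  y=9 (Eta, w=8) cum 273
⇒ y* = 3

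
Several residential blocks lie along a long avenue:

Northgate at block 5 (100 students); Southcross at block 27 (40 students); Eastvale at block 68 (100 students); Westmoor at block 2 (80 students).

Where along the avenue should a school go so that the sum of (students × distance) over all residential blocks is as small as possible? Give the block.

x = 5

For a sum of weighted absolute distances on a line, the optimum is the weighted median (not the mean). Total weight W = 320; half-weight = 160.
Sort by position and accumulate weight:
  block 2 (Westmoor, w=80) → cum 80
  block 5 (Northgate, w=100) → cum 180  ≥ 160 → median here
  block 27 (Southcross, w=40) → cum 220
  block 68 (Eastvale, w=100) → cum 320
Optimal location: block 5.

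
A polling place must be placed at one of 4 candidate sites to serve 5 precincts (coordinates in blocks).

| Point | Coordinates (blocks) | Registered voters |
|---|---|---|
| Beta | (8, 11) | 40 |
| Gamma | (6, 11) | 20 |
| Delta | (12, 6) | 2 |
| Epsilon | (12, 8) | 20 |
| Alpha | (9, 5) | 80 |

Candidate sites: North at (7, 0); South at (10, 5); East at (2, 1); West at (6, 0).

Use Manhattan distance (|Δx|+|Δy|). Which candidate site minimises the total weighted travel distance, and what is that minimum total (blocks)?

South, total 706 blocks

Total weighted distance at each candidate:
  North (7, 0): total = 1562
  South (10, 5): total = 706
  East (2, 1): total = 2170
  West (6, 0): total = 1684
Minimum is at South with total 706 blocks.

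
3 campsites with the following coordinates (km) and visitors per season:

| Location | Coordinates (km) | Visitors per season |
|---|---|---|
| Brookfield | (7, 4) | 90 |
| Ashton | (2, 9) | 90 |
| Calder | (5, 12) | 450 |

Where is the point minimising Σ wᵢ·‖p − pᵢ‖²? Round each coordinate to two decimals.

The minimiser of Σwᵢ‖p−pᵢ‖² is the weighted centroid p* = (Σwᵢpᵢ)/(Σwᵢ).
Σwᵢ = 630.
Σwᵢxᵢ = 90·7 + 90·2 + 450·5 = 3060.
Σwᵢyᵢ = 90·4 + 90·9 + 450·12 = 6570.
x* = 3060/630 = 4.86, y* = 6570/630 = 10.43.

(4.86, 10.43)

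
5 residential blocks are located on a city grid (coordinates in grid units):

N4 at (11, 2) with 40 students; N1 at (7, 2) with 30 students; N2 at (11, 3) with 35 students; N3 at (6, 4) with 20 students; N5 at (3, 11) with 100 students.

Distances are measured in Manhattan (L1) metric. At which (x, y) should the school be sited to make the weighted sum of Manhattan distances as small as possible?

Manhattan distance separates: Σwᵢ(|x−xᵢ|+|y−yᵢ|) = Σwᵢ|x−xᵢ| + Σwᵢ|y−yᵢ|, so x and y are optimised independently as 1-D weighted medians.
Total weight W = 225; half = 112.5.
x-coordinate, sorted with cumulative weight:
  x=3 (N5, w=100) cum 100
  x=6 (N3, w=20) cum 120  ← median
  x=7 (N1, w=30) cum 150
  x=11 (N4, w=40) cum 190
  x=11 (N2, w=35) cum 225
⇒ x* = 6
y-coordinate, sorted with cumulative weight:
  y=2 (N4, w=40) cum 40
  y=2 (N1, w=30) cum 70
  y=3 (N2, w=35) cum 105
  y=4 (N3, w=20) cum 125  ← median
  y=11 (N5, w=100) cum 225
⇒ y* = 4

(6, 4)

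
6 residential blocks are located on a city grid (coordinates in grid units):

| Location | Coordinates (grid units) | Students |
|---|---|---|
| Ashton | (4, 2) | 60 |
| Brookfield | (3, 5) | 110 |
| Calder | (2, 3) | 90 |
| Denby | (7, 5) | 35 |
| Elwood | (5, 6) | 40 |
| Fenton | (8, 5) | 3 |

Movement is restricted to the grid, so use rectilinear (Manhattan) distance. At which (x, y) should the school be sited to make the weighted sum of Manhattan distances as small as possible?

(3, 5)

Manhattan distance separates: Σwᵢ(|x−xᵢ|+|y−yᵢ|) = Σwᵢ|x−xᵢ| + Σwᵢ|y−yᵢ|, so x and y are optimised independently as 1-D weighted medians.
Total weight W = 338; half = 169.
x-coordinate, sorted with cumulative weight:
  x=2 (Calder, w=90) cum 90
  x=3 (Brookfield, w=110) cum 200  ← median
  x=4 (Ashton, w=60) cum 260
  x=5 (Elwood, w=40) cum 300
  x=7 (Denby, w=35) cum 335
  x=8 (Fenton, w=3) cum 338
⇒ x* = 3
y-coordinate, sorted with cumulative weight:
  y=2 (Ashton, w=60) cum 60
  y=3 (Calder, w=90) cum 150
  y=5 (Brookfield, w=110) cum 260  ← median
  y=5 (Denby, w=35) cum 295
  y=5 (Fenton, w=3) cum 298
  y=6 (Elwood, w=40) cum 338
⇒ y* = 5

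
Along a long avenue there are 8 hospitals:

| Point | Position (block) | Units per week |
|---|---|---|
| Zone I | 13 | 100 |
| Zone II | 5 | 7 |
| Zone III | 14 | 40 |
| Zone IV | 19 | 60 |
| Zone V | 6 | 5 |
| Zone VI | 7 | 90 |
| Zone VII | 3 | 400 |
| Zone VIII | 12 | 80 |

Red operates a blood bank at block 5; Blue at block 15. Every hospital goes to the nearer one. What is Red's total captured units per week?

The indifferent point is the midpoint (5+15)/2 = 10; hospitals left of it (closer to Red at 5) go to Red, those right go to Blue.
  Zone VII at 3 (w=400) → Red
  Zone II at 5 (w=7) → Red
  Zone V at 6 (w=5) → Red
  Zone VI at 7 (w=90) → Red
  Zone VIII at 12 (w=80) → Blue
  Zone I at 13 (w=100) → Blue
  Zone III at 14 (w=40) → Blue
  Zone IV at 19 (w=60) → Blue
Red captures 502; Blue captures 280.

502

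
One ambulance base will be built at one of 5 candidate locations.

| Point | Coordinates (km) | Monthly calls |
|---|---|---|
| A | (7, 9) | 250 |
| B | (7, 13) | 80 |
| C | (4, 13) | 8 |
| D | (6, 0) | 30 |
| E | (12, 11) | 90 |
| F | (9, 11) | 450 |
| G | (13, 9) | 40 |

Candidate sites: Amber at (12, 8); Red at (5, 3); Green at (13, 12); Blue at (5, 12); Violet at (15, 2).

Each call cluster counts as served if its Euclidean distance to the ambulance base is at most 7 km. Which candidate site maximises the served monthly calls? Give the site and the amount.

Green, covering 910

Coverage radius r = 7 km; a point is covered iff (Δx)²+(Δy)² ≤ 7² = 49.
  Amber (12, 8): covers {A, E, F, G} → 830
  Red (5, 3): covers {A, D} → 280
  Green (13, 12): covers {A, B, E, F, G} → 910
  Blue (5, 12): covers {A, B, C, F} → 788
  Violet (15, 2): covers {none} → 0
Maximum coverage at Green: 910 monthly calls.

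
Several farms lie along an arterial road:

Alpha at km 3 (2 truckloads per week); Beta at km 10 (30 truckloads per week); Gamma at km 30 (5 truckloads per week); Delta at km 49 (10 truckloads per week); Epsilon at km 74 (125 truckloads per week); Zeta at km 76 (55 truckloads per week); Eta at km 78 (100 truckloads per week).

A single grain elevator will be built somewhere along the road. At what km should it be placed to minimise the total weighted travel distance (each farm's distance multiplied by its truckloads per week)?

x = 74

For a sum of weighted absolute distances on a line, the optimum is the weighted median (not the mean). Total weight W = 327; half-weight = 163.5.
Sort by position and accumulate weight:
  km 3 (Alpha, w=2) → cum 2
  km 10 (Beta, w=30) → cum 32
  km 30 (Gamma, w=5) → cum 37
  km 49 (Delta, w=10) → cum 47
  km 74 (Epsilon, w=125) → cum 172  ≥ 163.5 → median here
  km 76 (Zeta, w=55) → cum 227
  km 78 (Eta, w=100) → cum 327
Optimal location: km 74.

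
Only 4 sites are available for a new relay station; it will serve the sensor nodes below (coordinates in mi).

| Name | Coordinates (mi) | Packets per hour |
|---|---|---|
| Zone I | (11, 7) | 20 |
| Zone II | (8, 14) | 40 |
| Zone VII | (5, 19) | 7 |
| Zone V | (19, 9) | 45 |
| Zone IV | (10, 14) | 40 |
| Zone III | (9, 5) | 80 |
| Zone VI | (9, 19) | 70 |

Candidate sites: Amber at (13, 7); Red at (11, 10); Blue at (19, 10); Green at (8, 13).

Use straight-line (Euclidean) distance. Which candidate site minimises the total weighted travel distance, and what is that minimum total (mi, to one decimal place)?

Green, total 1908.0 mi

Total weighted distance at each candidate:
  Amber (13, 7): total = 2317.5
  Red (11, 10): total = 1939.6
  Blue (19, 10): total = 3030.7
  Green (8, 13): total = 1908.0
Minimum is at Green with total 1908.0 mi.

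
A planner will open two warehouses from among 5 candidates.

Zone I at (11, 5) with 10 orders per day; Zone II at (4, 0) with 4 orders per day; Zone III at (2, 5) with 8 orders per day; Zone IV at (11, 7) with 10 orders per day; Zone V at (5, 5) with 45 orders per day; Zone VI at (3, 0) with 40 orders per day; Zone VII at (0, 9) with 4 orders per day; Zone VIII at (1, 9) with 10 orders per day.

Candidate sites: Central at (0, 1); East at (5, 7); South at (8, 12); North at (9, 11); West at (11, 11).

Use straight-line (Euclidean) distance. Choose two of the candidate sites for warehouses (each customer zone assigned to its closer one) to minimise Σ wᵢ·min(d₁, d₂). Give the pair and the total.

{Central, East}, total 451.3

Evaluate every pair (each demand assigned to the nearer of the two):
  {Central, East}: total = 451.3
  {East, West}: total = 604.6
  {East, North}: total = 612.6
  {East, South}: total = 626.2
  {Central, West}: total = 679.5
  {Central, North}: total = 687.5
  {Central, South}: total = 709.5
  {South, North}: total = 1166.1
  {North, West}: total = 1167.1
  {South, West}: total = 1197.4
Best pair: {Central, East} with total 451.3.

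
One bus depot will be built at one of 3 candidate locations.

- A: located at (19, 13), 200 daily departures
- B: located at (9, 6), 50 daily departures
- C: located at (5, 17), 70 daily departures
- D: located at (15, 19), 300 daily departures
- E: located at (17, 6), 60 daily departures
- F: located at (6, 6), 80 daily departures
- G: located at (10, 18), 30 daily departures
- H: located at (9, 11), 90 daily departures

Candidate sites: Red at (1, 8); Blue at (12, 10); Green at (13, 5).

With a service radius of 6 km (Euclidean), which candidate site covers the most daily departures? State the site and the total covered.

Coverage radius r = 6 km; a point is covered iff (Δx)²+(Δy)² ≤ 6² = 36.
  Red (1, 8): covers {F} → 80
  Blue (12, 10): covers {B, H} → 140
  Green (13, 5): covers {B, E} → 110
Maximum coverage at Blue: 140 daily departures.

Blue, covering 140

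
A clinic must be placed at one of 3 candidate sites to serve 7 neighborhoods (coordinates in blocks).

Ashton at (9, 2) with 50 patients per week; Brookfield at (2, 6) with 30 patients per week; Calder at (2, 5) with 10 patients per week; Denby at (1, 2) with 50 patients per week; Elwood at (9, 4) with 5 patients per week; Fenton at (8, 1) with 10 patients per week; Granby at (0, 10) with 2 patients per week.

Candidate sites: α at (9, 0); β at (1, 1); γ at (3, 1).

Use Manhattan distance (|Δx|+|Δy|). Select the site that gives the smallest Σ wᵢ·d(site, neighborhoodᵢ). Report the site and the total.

Total weighted distance at each candidate:
  α (9, 0): total = 1188
  β (1, 1): total = 875
  γ (3, 1): total = 849
Minimum is at γ with total 849 blocks.

γ, total 849 blocks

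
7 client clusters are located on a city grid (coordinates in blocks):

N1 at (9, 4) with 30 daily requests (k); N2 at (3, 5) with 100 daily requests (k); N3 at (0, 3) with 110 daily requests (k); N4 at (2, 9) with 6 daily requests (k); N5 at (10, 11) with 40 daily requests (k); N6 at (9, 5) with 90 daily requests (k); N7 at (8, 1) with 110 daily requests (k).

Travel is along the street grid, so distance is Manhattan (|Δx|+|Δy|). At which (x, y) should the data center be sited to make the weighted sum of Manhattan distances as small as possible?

(8, 4)

Manhattan distance separates: Σwᵢ(|x−xᵢ|+|y−yᵢ|) = Σwᵢ|x−xᵢ| + Σwᵢ|y−yᵢ|, so x and y are optimised independently as 1-D weighted medians.
Total weight W = 486; half = 243.
x-coordinate, sorted with cumulative weight:
  x=0 (N3, w=110) cum 110
  x=2 (N4, w=6) cum 116
  x=3 (N2, w=100) cum 216
  x=8 (N7, w=110) cum 326  ← median
  x=9 (N1, w=30) cum 356
  x=9 (N6, w=90) cum 446
  x=10 (N5, w=40) cum 486
⇒ x* = 8
y-coordinate, sorted with cumulative weight:
  y=1 (N7, w=110) cum 110
  y=3 (N3, w=110) cum 220
  y=4 (N1, w=30) cum 250  ← median
  y=5 (N2, w=100) cum 350
  y=5 (N6, w=90) cum 440
  y=9 (N4, w=6) cum 446
  y=11 (N5, w=40) cum 486
⇒ y* = 4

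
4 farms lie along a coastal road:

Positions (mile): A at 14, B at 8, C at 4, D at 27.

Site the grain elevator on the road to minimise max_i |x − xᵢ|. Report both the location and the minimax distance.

The 1-center on a line is the midpoint of the two extreme points: leftmost at 4, rightmost at 27.
Optimal location = (4 + 27)/2 = 15.5; maximum distance = (27 − 4)/2 = 11.5.

location 15.5, max distance 11.5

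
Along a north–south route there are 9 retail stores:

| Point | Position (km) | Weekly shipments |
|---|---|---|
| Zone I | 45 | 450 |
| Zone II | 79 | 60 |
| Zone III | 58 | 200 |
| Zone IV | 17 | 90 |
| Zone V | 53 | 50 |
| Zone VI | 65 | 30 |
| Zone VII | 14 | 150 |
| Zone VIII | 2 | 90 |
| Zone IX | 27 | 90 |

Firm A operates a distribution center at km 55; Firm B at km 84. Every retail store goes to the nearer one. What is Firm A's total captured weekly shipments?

The indifferent point is the midpoint (55+84)/2 = 69.5; retail stores left of it (closer to Firm A at 55) go to Firm A, those right go to Firm B.
  Zone VIII at 2 (w=90) → Firm A
  Zone VII at 14 (w=150) → Firm A
  Zone IV at 17 (w=90) → Firm A
  Zone IX at 27 (w=90) → Firm A
  Zone I at 45 (w=450) → Firm A
  Zone V at 53 (w=50) → Firm A
  Zone III at 58 (w=200) → Firm A
  Zone VI at 65 (w=30) → Firm A
  Zone II at 79 (w=60) → Firm B
Firm A captures 1150; Firm B captures 60.

1150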